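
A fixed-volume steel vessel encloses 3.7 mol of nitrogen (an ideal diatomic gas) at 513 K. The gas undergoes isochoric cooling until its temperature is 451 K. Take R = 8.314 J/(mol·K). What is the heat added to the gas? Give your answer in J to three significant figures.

Constant volume ⇒ W = 0, so Q = ΔU = nCᵥΔT with Cᵥ = 5R/2 = 20.79 J/(mol·K).
ΔU = (3.7)(20.79)(451 − 513) = -4768 J.

Q ≈ -4770 J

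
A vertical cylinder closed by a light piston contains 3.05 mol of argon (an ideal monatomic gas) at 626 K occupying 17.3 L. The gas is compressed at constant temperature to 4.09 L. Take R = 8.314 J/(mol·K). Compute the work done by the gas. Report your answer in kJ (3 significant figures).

W ≈ -22.9 kJ

Isothermal: W = nRT ln(V₂/V₁).
W = (3.05)(8.314)(626) × ln(4.09/17.3)
  = 15874 × -1.442
W_by_gas = -22893 J.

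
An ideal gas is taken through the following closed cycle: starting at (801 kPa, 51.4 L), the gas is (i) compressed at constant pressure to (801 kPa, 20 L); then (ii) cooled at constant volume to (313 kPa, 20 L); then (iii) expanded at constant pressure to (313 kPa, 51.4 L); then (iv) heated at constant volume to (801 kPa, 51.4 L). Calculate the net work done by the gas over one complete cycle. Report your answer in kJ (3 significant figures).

W_net ≈ -15.3 kJ

Constant-volume legs do no work.
W(i) = (801)(20 − 51.4) = -25151 J; W(iii) = (313)(51.4 − 20) = 9828 J.
W_net = -25151 + 9828 = -15323 J (the counter-clockwise enclosed area).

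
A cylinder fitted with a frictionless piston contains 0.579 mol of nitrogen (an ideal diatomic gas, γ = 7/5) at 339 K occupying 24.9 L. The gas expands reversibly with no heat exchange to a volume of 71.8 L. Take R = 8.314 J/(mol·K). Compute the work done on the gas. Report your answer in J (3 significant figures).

Adiabatic: TV^(γ−1) = const with γ = 7/5.
T₂ = T₁ (V₁/V₂)^(γ−1) = 339 × (24.9/71.8)^0.4 = 339 × 0.6547 = 221.9 K.
W_by = nCᵥ(T₁ − T₂) = (0.579)(20.79)(339 − 221.9) = 1409 J.
Work on gas = −W_by = -1409 J.

W ≈ -1410 J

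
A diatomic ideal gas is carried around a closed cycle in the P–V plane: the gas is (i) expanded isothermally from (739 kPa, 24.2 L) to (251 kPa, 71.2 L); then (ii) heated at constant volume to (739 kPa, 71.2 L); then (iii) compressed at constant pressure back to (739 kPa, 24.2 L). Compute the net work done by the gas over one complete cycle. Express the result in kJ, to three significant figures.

W_net ≈ -15.4 kJ

Leg (i): W = PᵢVᵢ ln(V_f/Vᵢ) = (17884) ln(71.2/24.2) = 19299 J.
Leg (ii): W = 0.
Leg (iii): W = PΔV = (739)(24.2 − 71.2) = -34733 J.
W_net = 19299 − 34733 = -15434 J.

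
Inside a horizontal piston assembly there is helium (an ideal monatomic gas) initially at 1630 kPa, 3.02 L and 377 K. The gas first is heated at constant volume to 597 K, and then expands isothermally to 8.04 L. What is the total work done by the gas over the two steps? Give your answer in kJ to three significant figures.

Step 1 (isochoric): W = 0 (constant volume).
After step 1: P = 2581 kPa (V unchanged).
Step 2 (isothermal): W = P₁V₁ ln(V₂/V₁) = (7795) ln(8.04/3.02) = 7633 J.
W_total = 0 + 7633 = 7633 J.

W_total ≈ 7.63 kJ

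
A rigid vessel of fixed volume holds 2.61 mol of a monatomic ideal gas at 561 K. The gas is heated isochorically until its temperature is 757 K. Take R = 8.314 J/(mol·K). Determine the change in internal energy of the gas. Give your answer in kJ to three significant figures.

Constant volume ⇒ W = 0, so Q = ΔU = nCᵥΔT with Cᵥ = 3R/2 = 12.47 J/(mol·K).
ΔU = (2.61)(12.47)(757 − 561) = 6380 J.

ΔU ≈ 6.38 kJ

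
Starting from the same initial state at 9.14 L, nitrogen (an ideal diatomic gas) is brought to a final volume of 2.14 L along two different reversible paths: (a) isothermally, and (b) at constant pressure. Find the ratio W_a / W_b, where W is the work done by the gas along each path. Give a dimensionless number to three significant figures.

Path (a) isothermal: W = P₁V₁ ln(V₂/V₁) → W_a/(P₁V₁) = -1.452.
Path (b) isobaric: W = P₁(V₂ − V₁) → W_b/(P₁V₁) = -0.7659.
W_a / W_b = -1.452 / -0.7659 = 1.896.

W_a / W_b ≈ 1.90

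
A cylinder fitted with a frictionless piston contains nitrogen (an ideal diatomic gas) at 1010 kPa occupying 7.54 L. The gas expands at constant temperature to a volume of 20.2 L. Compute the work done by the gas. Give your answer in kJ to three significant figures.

Isothermal: W = nRT ln(V₂/V₁) = P₁V₁ ln(V₂/V₁).
P₁V₁ = (1010 kPa)(7.54 L) = 7615 J.
W = 7615 × ln(20.2/7.54) = 7615 × 0.9855
W_by_gas = 7505 J.

W ≈ 7.50 kJ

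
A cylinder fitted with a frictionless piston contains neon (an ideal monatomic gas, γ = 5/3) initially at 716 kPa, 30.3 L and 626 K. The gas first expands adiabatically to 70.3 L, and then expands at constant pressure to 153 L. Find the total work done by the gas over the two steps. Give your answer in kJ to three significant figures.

W_total ≈ 28.5 kJ

Step 1 (adiabatic): W = (P₁V₁ − P₂V₂)/(γ−1) = (21695 − 12379)/0.667 = 13974 J.
After step 1: P = 176.1 kPa, V = 70.3 L, T = 357.2 K.
Step 2 (isobaric): W = PΔV = (176.1 kPa)(153 − 70.3 L) = 14562 J.
W_total = 13974 + 14562 = 28536 J.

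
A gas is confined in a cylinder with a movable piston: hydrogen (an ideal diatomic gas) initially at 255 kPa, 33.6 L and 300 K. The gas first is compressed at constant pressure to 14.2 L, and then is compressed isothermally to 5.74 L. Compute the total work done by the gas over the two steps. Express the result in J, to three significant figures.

Step 1 (isobaric): W = PΔV = (255 kPa)(14.2 − 33.6 L) = -4947 J.
After step 1: P = 255 kPa, V = 14.2 L, T = 126.8 K.
Step 2 (isothermal): W = P₁V₁ ln(V₂/V₁) = (3621) ln(5.74/14.2) = -3280 J.
W_total = -4947 − 3280 = -8227 J.

W_total ≈ -8230 J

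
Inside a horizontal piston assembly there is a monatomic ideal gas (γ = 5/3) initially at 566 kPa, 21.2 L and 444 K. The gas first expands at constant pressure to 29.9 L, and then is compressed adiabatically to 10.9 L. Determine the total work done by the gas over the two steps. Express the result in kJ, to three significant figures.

W_total ≈ -19.4 kJ

Step 1 (isobaric): W = PΔV = (566 kPa)(29.9 − 21.2 L) = 4924 J.
After step 1: P = 566 kPa, V = 29.9 L, T = 626.2 K.
Step 2 (adiabatic): W = (P₁V₁ − P₂V₂)/(γ−1) = (16923 − 33163)/0.667 = -24359 J.
W_total = 4924 − 24359 = -19435 J.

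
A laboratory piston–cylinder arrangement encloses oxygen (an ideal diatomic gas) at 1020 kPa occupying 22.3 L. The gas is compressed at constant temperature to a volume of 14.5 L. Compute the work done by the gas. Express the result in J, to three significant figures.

W ≈ -9790 J

Isothermal: W = nRT ln(V₂/V₁) = P₁V₁ ln(V₂/V₁).
P₁V₁ = (1020 kPa)(22.3 L) = 22746 J.
W = 22746 × ln(14.5/22.3) = 22746 × -0.4304
W_by_gas = -9791 J.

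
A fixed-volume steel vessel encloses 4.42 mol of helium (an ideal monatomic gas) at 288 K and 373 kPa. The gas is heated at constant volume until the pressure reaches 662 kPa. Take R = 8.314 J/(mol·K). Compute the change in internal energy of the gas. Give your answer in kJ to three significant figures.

Constant volume ⇒ W = 0, so Q = ΔU = nCᵥΔT with Cᵥ = 3R/2 = 12.47 J/(mol·K).
At constant V, T₂/T₁ = P₂/P₁ ⇒ ΔT = T₁(P₂/P₁ − 1) = 288·(662/373 − 1) = 223.1 K.
ΔU = (4.42)(12.47)(223.1) = 12300 J.

ΔU ≈ 12.3 kJ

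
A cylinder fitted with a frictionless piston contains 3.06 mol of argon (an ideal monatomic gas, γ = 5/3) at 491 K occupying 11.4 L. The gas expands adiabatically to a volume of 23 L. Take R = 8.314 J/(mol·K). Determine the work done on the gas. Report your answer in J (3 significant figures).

W ≈ -7000 J

Adiabatic: TV^(γ−1) = const with γ = 5/3.
T₂ = T₁ (V₁/V₂)^(γ−1) = 491 × (11.4/23)^0.667 = 491 × 0.6263 = 307.5 K.
W_by = nCᵥ(T₁ − T₂) = (3.06)(12.47)(491 − 307.5) = 7002 J.
Work on gas = −W_by = -7002 J.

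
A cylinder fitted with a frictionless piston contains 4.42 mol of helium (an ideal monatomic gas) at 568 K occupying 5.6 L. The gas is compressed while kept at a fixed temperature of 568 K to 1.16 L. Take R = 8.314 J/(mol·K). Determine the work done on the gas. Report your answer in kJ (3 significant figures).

W ≈ 32.9 kJ

Isothermal: W = nRT ln(V₂/V₁).
W = (4.42)(8.314)(568) × ln(1.16/5.6)
  = 20873 × -1.574
W_by_gas = -32861 J; work on gas = −W_by = 32861 J.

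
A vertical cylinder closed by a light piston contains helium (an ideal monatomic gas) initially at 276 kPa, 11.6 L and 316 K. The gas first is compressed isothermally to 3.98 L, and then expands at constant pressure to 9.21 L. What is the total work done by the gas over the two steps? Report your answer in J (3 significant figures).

Step 1 (isothermal): W = P₁V₁ ln(V₂/V₁) = (3202) ln(3.98/11.6) = -3425 J.
After step 1: P = 804.4 kPa, V = 3.98 L, T = 316 K.
Step 2 (isobaric): W = PΔV = (804.4 kPa)(9.21 − 3.98 L) = 4207 J.
W_total = -3425 + 4207 = 782.3 J.

W_total ≈ 782 J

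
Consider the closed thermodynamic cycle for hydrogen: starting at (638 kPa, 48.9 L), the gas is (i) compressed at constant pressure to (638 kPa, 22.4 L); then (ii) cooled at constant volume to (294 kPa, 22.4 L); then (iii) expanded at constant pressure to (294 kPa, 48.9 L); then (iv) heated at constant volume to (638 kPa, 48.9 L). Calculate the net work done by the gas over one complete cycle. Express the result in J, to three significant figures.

W_net ≈ -9120 J

Constant-volume legs do no work.
W(i) = (638)(22.4 − 48.9) = -16907 J; W(iii) = (294)(48.9 − 22.4) = 7791 J.
W_net = -16907 + 7791 = -9116 J (the counter-clockwise enclosed area).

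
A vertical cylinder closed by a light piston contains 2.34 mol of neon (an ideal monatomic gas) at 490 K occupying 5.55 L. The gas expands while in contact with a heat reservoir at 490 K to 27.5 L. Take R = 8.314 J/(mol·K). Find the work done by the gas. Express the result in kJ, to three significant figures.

W ≈ 15.3 kJ

Isothermal: W = nRT ln(V₂/V₁).
W = (2.34)(8.314)(490) × ln(27.5/5.55)
  = 9533 × 1.6
W_by_gas = 15256 J.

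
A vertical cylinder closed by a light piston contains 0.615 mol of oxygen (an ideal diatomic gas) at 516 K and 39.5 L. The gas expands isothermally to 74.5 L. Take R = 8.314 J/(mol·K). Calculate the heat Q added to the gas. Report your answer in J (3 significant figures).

Q ≈ 1670 J

Isothermal ⇒ ΔU = 0, so Q = W = nRT ln(V₂/V₁).
Q = (0.615)(8.314)(516) ln(74.5/39.5) = 2638 × 0.6345 = 1674 J.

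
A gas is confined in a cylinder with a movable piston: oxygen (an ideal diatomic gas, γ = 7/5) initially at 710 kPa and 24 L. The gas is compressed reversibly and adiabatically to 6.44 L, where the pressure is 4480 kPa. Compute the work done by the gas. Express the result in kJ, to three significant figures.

W ≈ -29.5 kJ

Adiabatic: W = (P₁V₁ − P₂V₂)/(γ − 1) with γ = 7/5.
P₁V₁ = 17040 J, P₂V₂ = 28851 J.
W = (17040 − 28851) / 0.4 = -29528 J.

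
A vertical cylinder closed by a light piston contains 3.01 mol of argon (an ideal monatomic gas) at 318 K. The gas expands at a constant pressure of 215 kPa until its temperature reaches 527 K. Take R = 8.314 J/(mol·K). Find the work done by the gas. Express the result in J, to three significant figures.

Isobaric: W = P ΔV = nR ΔT.
W = (3.01)(8.314)(527 − 318) = 5230 J.

W ≈ 5230 J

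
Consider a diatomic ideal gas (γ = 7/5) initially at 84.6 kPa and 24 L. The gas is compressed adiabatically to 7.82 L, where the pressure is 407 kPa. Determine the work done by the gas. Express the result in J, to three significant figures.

W ≈ -2880 J

Adiabatic: W = (P₁V₁ − P₂V₂)/(γ − 1) with γ = 7/5.
P₁V₁ = 2030 J, P₂V₂ = 3183 J.
W = (2030 − 3183) / 0.4 = -2881 J.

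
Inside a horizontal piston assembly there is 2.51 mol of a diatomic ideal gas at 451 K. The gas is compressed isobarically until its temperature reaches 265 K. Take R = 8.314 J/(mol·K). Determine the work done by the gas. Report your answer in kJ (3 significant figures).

W ≈ -3.88 kJ

Isobaric: W = P ΔV = nR ΔT.
W = (2.51)(8.314)(265 − 451) = -3881 J.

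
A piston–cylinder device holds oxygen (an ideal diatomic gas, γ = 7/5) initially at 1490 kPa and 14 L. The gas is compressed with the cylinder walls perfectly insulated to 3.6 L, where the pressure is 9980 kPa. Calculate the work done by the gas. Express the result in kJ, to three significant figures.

Adiabatic: W = (P₁V₁ − P₂V₂)/(γ − 1) with γ = 7/5.
P₁V₁ = 20860 J, P₂V₂ = 35928 J.
W = (20860 − 35928) / 0.4 = -37670 J.

W ≈ -37.7 kJ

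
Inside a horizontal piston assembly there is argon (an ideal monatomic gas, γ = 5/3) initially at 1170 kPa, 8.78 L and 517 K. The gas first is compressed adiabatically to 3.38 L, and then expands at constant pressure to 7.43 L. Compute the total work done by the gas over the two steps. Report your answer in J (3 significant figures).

W_total ≈ 9550 J

Step 1 (adiabatic): W = (P₁V₁ − P₂V₂)/(γ−1) = (10273 − 19412)/0.667 = -13709 J.
After step 1: P = 5743 kPa, V = 3.38 L, T = 977 K.
Step 2 (isobaric): W = PΔV = (5743 kPa)(7.43 − 3.38 L) = 23260 J.
W_total = -13709 + 23260 = 9551 J.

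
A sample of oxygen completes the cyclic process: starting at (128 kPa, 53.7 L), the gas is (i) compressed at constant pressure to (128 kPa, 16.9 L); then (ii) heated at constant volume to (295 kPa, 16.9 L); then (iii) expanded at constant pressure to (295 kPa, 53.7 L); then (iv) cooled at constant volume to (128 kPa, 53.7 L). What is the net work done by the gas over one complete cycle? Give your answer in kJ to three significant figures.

Constant-volume legs do no work.
W(i) = (128)(16.9 − 53.7) = -4710 J; W(iii) = (295)(53.7 − 16.9) = 10856 J.
W_net = -4710 + 10856 = 6146 J (the clockwise enclosed area).

W_net ≈ 6.15 kJ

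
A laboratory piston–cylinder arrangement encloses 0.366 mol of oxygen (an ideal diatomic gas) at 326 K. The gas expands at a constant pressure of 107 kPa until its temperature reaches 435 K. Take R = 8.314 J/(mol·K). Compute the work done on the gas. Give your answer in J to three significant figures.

W ≈ -332 J

Isobaric: W = P ΔV = nR ΔT.
W = (0.366)(8.314)(435 − 326) = 331.7 J.
Work on gas = −W_by = -331.7 J.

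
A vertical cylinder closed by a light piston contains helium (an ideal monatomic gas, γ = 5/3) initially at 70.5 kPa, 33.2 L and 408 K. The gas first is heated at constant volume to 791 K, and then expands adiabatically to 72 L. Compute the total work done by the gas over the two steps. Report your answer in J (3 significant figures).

W_total ≈ 2740 J

Step 1 (isochoric): W = 0 (constant volume).
After step 1: P = 136.7 kPa (V unchanged).
Step 2 (adiabatic): W = (P₁V₁ − P₂V₂)/(γ−1) = (4538 − 2708)/0.667 = 2744 J.
W_total = 0 + 2744 = 2744 J.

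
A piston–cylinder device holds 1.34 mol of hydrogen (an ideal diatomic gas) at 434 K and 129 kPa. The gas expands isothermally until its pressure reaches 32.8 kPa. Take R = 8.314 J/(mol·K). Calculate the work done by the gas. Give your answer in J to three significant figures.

Isothermal process: W = nRT ln(V₂/V₁) = nRT ln(P₁/P₂).
W = (1.34)(8.314)(434) × ln(129/32.8)
  = 4835 × ln(3.933) = 4835 × 1.369
W_by_gas = 6621 J.

W ≈ 6620 J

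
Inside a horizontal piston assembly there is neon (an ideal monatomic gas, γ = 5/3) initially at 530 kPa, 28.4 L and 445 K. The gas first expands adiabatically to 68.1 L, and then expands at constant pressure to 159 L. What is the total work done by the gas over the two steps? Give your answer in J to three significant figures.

W_total ≈ 21200 J

Step 1 (adiabatic): W = (P₁V₁ − P₂V₂)/(γ−1) = (15052 − 8402)/0.667 = 9975 J.
After step 1: P = 123.4 kPa, V = 68.1 L, T = 248.4 K.
Step 2 (isobaric): W = PΔV = (123.4 kPa)(159 − 68.1 L) = 11215 J.
W_total = 9975 + 11215 = 21190 J.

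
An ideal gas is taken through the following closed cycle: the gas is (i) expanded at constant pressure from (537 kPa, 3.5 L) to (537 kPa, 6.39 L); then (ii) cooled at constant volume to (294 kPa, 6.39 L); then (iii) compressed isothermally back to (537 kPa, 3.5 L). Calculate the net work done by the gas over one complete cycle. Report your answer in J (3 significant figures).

W_net ≈ 421 J

Leg (i): W = PΔV = (537)(6.39 − 3.5) = 1552 J.
Leg (ii): W = 0.
Leg (iii): W = PᵢVᵢ ln(V_f/Vᵢ) = (1879) ln(3.5/6.39) = -1131 J.
W_net = 1552 − 1131 = 421 J.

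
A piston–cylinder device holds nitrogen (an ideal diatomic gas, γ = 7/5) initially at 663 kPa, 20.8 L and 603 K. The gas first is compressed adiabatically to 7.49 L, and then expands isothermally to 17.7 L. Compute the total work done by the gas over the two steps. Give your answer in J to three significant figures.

W_total ≈ 447 J

Step 1 (adiabatic): W = (P₁V₁ − P₂V₂)/(γ−1) = (13790 − 20750)/0.4 = -17398 J.
After step 1: P = 2770 kPa, V = 7.49 L, T = 907.3 K.
Step 2 (isothermal): W = P₁V₁ ln(V₂/V₁) = (20750) ln(17.7/7.49) = 17845 J.
W_total = -17398 + 17845 = 446.6 J.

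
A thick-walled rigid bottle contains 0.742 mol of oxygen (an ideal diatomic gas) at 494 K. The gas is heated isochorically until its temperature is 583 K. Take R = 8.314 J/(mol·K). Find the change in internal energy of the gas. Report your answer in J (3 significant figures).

ΔU ≈ 1370 J

Constant volume ⇒ W = 0, so Q = ΔU = nCᵥΔT with Cᵥ = 5R/2 = 20.79 J/(mol·K).
ΔU = (0.742)(20.79)(583 − 494) = 1373 J.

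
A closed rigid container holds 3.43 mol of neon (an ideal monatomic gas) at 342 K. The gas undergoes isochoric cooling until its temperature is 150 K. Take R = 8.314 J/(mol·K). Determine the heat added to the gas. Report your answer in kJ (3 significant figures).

Q ≈ -8.21 kJ

Constant volume ⇒ W = 0, so Q = ΔU = nCᵥΔT with Cᵥ = 3R/2 = 12.47 J/(mol·K).
ΔU = (3.43)(12.47)(150 − 342) = -8213 J.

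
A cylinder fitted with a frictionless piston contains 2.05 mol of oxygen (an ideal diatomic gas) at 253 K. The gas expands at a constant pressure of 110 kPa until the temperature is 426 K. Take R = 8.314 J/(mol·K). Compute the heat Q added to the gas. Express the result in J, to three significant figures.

Q ≈ 10300 J

Isobaric: W = nRΔT = (2.05)(8.314)(173) = 2949 J.
ΔU = nCᵥΔT with Cᵥ = 5R/2: ΔU = (2.05)(20.79)(173) = 7371 J.
Q = ΔU + W = 7371 + 2949 = 10320 J.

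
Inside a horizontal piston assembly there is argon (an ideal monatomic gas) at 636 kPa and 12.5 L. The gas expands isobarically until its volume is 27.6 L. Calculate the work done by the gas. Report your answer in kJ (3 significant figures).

Isobaric: W = P ΔV.
W = (636 kPa)(27.6 − 12.5 L) = (636)(15.1) = 9604 J.

W ≈ 9.60 kJ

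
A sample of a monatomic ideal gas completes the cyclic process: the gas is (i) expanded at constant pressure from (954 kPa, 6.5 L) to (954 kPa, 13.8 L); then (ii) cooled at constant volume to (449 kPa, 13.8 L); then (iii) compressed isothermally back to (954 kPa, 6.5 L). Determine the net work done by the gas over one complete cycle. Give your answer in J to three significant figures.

W_net ≈ 2300 J

Leg (i): W = PΔV = (954)(13.8 − 6.5) = 6964 J.
Leg (ii): W = 0.
Leg (iii): W = PᵢVᵢ ln(V_f/Vᵢ) = (6196) ln(6.5/13.8) = -4665 J.
W_net = 6964 − 4665 = 2299 J.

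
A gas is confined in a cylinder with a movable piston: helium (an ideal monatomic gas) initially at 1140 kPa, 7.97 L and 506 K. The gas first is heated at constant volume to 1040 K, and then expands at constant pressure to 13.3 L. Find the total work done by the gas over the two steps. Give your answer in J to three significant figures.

W_total ≈ 12500 J

Step 1 (isochoric): W = 0 (constant volume).
After step 1: P = 2343 kPa (V unchanged).
Step 2 (isobaric): W = PΔV = (2343 kPa)(13.3 − 7.97 L) = 12489 J.
W_total = 0 + 12489 = 12489 J.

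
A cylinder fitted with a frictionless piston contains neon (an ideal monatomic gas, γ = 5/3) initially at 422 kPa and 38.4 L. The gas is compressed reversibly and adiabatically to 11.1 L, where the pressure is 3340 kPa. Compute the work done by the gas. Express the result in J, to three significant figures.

W ≈ -31300 J

Adiabatic: W = (P₁V₁ − P₂V₂)/(γ − 1) with γ = 5/3.
P₁V₁ = 16205 J, P₂V₂ = 37074 J.
W = (16205 − 37074) / 0.6667 = -31304 J.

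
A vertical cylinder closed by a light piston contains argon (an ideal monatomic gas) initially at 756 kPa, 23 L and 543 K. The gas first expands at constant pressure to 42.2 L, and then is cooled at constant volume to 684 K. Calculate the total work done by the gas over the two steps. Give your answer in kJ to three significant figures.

Step 1 (isobaric): W = PΔV = (756 kPa)(42.2 − 23 L) = 14515 J.
Step 2 (isochoric): W = 0 (constant volume).
W_total = 14515 + 0 = 14515 J.

W_total ≈ 14.5 kJ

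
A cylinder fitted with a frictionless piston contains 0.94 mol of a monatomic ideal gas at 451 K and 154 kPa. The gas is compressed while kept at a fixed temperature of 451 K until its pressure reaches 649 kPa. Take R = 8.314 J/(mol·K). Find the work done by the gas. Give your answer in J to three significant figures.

W ≈ -5070 J

Isothermal process: W = nRT ln(V₂/V₁) = nRT ln(P₁/P₂).
W = (0.94)(8.314)(451) × ln(154/649)
  = 3525 × ln(0.2373) = 3525 × -1.438
W_by_gas = -5070 J.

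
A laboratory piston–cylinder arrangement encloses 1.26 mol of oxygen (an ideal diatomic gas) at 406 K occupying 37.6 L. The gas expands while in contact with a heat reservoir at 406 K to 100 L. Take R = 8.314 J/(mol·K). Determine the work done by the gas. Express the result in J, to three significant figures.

Isothermal: W = nRT ln(V₂/V₁).
W = (1.26)(8.314)(406) × ln(100/37.6)
  = 4253 × 0.9782
W_by_gas = 4160 J.

W ≈ 4160 J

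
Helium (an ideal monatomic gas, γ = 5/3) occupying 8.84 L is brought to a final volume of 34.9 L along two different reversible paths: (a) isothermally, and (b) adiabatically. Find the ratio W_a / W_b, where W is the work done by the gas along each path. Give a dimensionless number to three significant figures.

W_a / W_b ≈ 1.53

Path (a) isothermal: W = P₁V₁ ln(V₂/V₁) → W_a/(P₁V₁) = 1.373.
Path (b) adiabatic: W = P₁V₁(1 − (V₁/V₂)^(γ−1))/(γ−1) → W_b/(P₁V₁) = 0.8995.
W_a / W_b = 1.373 / 0.8995 = 1.527.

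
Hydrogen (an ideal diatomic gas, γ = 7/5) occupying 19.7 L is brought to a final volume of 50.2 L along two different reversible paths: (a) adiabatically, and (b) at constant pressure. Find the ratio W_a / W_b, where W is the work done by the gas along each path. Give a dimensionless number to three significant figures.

W_a / W_b ≈ 0.504

Path (a) adiabatic: W = P₁V₁(1 − (V₁/V₂)^(γ−1))/(γ−1) → W_a/(P₁V₁) = 0.7803.
Path (b) isobaric: W = P₁(V₂ − V₁) → W_b/(P₁V₁) = 1.548.
W_a / W_b = 0.7803 / 1.548 = 0.504.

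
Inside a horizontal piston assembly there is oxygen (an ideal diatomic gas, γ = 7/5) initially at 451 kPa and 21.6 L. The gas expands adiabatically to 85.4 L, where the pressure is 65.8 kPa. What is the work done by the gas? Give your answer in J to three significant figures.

W ≈ 10300 J

Adiabatic: W = (P₁V₁ − P₂V₂)/(γ − 1) with γ = 7/5.
P₁V₁ = 9742 J, P₂V₂ = 5619 J.
W = (9742 − 5619) / 0.4 = 10306 J.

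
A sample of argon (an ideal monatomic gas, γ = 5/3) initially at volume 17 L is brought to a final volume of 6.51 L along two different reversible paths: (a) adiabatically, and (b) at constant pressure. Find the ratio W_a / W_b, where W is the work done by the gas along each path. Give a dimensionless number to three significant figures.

W_a / W_b ≈ 2.18

Path (a) adiabatic: W = P₁V₁(1 − (V₁/V₂)^(γ−1))/(γ−1) → W_a/(P₁V₁) = -1.344.
Path (b) isobaric: W = P₁(V₂ − V₁) → W_b/(P₁V₁) = -0.6171.
W_a / W_b = -1.344 / -0.6171 = 2.179.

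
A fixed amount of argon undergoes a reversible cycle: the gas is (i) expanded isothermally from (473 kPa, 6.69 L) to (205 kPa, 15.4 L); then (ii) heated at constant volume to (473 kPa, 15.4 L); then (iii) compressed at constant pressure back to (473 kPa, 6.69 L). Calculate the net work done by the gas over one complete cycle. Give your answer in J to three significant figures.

W_net ≈ -1480 J

Leg (i): W = PᵢVᵢ ln(V_f/Vᵢ) = (3164) ln(15.4/6.69) = 2638 J.
Leg (ii): W = 0.
Leg (iii): W = PΔV = (473)(6.69 − 15.4) = -4120 J.
W_net = 2638 − 4120 = -1482 J.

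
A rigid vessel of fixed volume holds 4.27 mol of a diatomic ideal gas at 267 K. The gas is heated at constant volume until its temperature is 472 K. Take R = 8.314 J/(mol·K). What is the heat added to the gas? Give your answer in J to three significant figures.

Q ≈ 18200 J

Constant volume ⇒ W = 0, so Q = ΔU = nCᵥΔT with Cᵥ = 5R/2 = 20.79 J/(mol·K).
ΔU = (4.27)(20.79)(472 − 267) = 18194 J.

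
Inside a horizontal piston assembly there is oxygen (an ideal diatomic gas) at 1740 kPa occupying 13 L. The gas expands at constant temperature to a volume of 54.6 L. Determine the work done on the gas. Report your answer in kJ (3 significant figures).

Isothermal: W = nRT ln(V₂/V₁) = P₁V₁ ln(V₂/V₁).
P₁V₁ = (1740 kPa)(13 L) = 22620 J.
W = 22620 × ln(54.6/13) = 22620 × 1.435
W_by_gas = 32462 J; work on gas = −W_by = -32462 J.

W ≈ -32.5 kJ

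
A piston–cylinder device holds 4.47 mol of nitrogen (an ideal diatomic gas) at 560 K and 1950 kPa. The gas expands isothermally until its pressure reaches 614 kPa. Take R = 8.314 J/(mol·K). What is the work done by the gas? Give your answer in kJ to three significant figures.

W ≈ 24.0 kJ

Isothermal process: W = nRT ln(V₂/V₁) = nRT ln(P₁/P₂).
W = (4.47)(8.314)(560) × ln(1950/614)
  = 20812 × ln(3.176) = 20812 × 1.156
W_by_gas = 24050 J.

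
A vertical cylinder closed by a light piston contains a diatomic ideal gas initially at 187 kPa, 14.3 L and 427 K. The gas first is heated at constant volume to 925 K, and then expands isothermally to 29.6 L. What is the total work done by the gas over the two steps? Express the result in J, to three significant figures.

W_total ≈ 4210 J

Step 1 (isochoric): W = 0 (constant volume).
After step 1: P = 405.1 kPa (V unchanged).
Step 2 (isothermal): W = P₁V₁ ln(V₂/V₁) = (5793) ln(29.6/14.3) = 4214 J.
W_total = 0 + 4214 = 4214 J.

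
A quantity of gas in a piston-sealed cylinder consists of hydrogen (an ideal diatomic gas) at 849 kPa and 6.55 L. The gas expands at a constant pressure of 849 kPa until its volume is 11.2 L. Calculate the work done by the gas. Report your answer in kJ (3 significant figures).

Isobaric: W = P ΔV.
W = (849 kPa)(11.2 − 6.55 L) = (849)(4.65) = 3948 J.

W ≈ 3.95 kJ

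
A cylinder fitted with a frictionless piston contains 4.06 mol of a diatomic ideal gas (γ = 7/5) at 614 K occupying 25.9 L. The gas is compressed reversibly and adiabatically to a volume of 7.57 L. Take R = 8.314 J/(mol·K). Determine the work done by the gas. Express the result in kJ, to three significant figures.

Adiabatic: TV^(γ−1) = const with γ = 7/5.
T₂ = T₁ (V₁/V₂)^(γ−1) = 614 × (25.9/7.57)^0.4 = 614 × 1.636 = 1004 K.
W_by = nCᵥ(T₁ − T₂) = (4.06)(20.79)(614 − 1004) = -32934 J.

W ≈ -32.9 kJ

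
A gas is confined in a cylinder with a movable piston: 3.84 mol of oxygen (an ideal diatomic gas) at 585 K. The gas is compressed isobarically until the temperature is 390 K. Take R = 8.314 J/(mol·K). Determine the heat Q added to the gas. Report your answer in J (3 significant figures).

Isobaric: W = nRΔT = (3.84)(8.314)(-195) = -6226 J.
ΔU = nCᵥΔT with Cᵥ = 5R/2: ΔU = (3.84)(20.79)(-195) = -15564 J.
Q = ΔU + W = -15564 − 6226 = -21789 J.

Q ≈ -21800 J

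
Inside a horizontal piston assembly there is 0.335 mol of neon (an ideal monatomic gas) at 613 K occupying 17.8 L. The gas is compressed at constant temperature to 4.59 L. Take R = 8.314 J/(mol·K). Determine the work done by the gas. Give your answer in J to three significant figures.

Isothermal: W = nRT ln(V₂/V₁).
W = (0.335)(8.314)(613) × ln(4.59/17.8)
  = 1707 × -1.355
W_by_gas = -2314 J.

W ≈ -2310 J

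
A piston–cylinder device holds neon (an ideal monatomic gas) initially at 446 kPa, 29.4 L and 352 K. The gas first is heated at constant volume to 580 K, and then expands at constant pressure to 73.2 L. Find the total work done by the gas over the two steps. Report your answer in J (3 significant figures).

Step 1 (isochoric): W = 0 (constant volume).
After step 1: P = 734.9 kPa (V unchanged).
Step 2 (isobaric): W = PΔV = (734.9 kPa)(73.2 − 29.4 L) = 32188 J.
W_total = 0 + 32188 = 32188 J.

W_total ≈ 32200 J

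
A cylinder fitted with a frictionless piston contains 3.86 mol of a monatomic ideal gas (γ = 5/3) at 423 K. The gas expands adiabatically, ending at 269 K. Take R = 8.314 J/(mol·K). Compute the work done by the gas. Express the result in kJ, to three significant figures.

W ≈ 7.41 kJ

Adiabatic ⇒ Q = 0, so W_by = −ΔU = nCᵥ(T₁ − T₂).
Cᵥ = 3R/2 = 12.47 J/(mol·K).
W = (3.86)(12.47)(423 − 269) = 7413 J.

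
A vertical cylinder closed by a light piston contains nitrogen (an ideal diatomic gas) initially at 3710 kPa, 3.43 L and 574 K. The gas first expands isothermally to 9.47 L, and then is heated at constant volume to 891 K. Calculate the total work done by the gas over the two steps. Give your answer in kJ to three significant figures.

Step 1 (isothermal): W = P₁V₁ ln(V₂/V₁) = (12725) ln(9.47/3.43) = 12923 J.
Step 2 (isochoric): W = 0 (constant volume).
W_total = 12923 + 0 = 12923 J.

W_total ≈ 12.9 kJ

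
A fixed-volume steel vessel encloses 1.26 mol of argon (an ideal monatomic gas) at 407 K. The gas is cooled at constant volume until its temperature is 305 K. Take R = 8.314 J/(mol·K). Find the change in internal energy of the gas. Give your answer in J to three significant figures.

ΔU ≈ -1600 J

Constant volume ⇒ W = 0, so Q = ΔU = nCᵥΔT with Cᵥ = 3R/2 = 12.47 J/(mol·K).
ΔU = (1.26)(12.47)(305 − 407) = -1603 J.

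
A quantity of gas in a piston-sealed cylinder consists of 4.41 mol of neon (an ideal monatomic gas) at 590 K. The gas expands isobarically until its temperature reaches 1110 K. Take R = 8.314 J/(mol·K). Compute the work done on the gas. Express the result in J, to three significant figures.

W ≈ -19100 J

Isobaric: W = P ΔV = nR ΔT.
W = (4.41)(8.314)(1110 − 590) = 19066 J.
Work on gas = −W_by = -19066 J.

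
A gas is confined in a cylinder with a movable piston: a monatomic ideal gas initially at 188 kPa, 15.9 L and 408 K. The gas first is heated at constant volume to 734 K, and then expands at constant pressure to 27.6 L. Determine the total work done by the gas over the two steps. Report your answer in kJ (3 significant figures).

W_total ≈ 3.96 kJ

Step 1 (isochoric): W = 0 (constant volume).
After step 1: P = 338.2 kPa (V unchanged).
Step 2 (isobaric): W = PΔV = (338.2 kPa)(27.6 − 15.9 L) = 3957 J.
W_total = 0 + 3957 = 3957 J.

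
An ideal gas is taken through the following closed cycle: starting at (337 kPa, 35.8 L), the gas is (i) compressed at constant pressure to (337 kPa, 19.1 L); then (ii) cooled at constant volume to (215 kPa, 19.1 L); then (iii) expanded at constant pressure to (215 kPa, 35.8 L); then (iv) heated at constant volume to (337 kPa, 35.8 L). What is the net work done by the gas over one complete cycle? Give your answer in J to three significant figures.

Constant-volume legs do no work.
W(i) = (337)(19.1 − 35.8) = -5628 J; W(iii) = (215)(35.8 − 19.1) = 3590 J.
W_net = -5628 + 3590 = -2037 J (the counter-clockwise enclosed area).

W_net ≈ -2040 J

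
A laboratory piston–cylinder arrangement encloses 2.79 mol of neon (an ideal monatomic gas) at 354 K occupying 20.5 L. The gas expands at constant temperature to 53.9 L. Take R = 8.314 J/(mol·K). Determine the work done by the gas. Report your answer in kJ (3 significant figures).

W ≈ 7.94 kJ

Isothermal: W = nRT ln(V₂/V₁).
W = (2.79)(8.314)(354) × ln(53.9/20.5)
  = 8211 × 0.9667
W_by_gas = 7938 J.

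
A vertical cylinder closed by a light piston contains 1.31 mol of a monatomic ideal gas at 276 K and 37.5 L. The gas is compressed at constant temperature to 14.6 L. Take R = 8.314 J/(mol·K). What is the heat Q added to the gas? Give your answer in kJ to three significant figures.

Q ≈ -2.84 kJ

Isothermal ⇒ ΔU = 0, so Q = W = nRT ln(V₂/V₁).
Q = (1.31)(8.314)(276) ln(14.6/37.5) = 3006 × -0.9433 = -2836 J.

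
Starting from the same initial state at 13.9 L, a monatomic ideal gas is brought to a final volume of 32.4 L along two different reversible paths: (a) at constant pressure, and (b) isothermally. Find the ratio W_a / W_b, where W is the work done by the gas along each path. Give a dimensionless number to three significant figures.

W_a / W_b ≈ 1.57

Path (a) isobaric: W = P₁(V₂ − V₁) → W_a/(P₁V₁) = 1.331.
Path (b) isothermal: W = P₁V₁ ln(V₂/V₁) → W_b/(P₁V₁) = 0.8463.
W_a / W_b = 1.331 / 0.8463 = 1.573.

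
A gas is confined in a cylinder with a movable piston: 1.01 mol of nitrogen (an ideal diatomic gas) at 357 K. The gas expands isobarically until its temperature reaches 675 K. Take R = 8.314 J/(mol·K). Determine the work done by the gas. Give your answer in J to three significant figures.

W ≈ 2670 J

Isobaric: W = P ΔV = nR ΔT.
W = (1.01)(8.314)(675 − 357) = 2670 J.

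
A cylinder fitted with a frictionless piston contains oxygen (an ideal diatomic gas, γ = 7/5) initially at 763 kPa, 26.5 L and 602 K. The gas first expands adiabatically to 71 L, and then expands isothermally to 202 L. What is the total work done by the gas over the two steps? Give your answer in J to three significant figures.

W_total ≈ 30700 J

Step 1 (adiabatic): W = (P₁V₁ − P₂V₂)/(γ−1) = (20220 − 13632)/0.4 = 16468 J.
After step 1: P = 192 kPa, V = 71 L, T = 405.9 K.
Step 2 (isothermal): W = P₁V₁ ln(V₂/V₁) = (13632) ln(202/71) = 14254 J.
W_total = 16468 + 14254 = 30722 J.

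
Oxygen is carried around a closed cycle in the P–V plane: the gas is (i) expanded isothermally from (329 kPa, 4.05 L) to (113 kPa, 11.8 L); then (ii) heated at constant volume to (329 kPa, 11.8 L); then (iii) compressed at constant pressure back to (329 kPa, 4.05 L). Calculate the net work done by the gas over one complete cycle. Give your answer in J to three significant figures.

W_net ≈ -1120 J

Leg (i): W = PᵢVᵢ ln(V_f/Vᵢ) = (1332) ln(11.8/4.05) = 1425 J.
Leg (ii): W = 0.
Leg (iii): W = PΔV = (329)(4.05 − 11.8) = -2550 J.
W_net = 1425 − 2550 = -1125 J.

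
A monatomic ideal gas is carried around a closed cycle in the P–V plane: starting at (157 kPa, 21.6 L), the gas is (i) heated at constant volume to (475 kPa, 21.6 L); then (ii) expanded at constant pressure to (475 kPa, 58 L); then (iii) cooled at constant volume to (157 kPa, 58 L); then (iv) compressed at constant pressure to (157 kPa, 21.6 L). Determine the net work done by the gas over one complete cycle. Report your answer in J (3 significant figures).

Constant-volume legs do no work.
W(ii) = (475)(58 − 21.6) = 17290 J; W(iv) = (157)(21.6 − 58) = -5715 J.
W_net = 17290 − 5715 = 11575 J (the clockwise enclosed area).

W_net ≈ 11600 J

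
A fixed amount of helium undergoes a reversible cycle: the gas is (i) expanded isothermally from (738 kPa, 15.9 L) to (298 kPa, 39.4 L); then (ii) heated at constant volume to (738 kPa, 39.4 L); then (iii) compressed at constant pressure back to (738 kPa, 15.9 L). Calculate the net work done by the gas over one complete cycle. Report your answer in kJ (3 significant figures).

Leg (i): W = PᵢVᵢ ln(V_f/Vᵢ) = (11734) ln(39.4/15.9) = 10648 J.
Leg (ii): W = 0.
Leg (iii): W = PΔV = (738)(15.9 − 39.4) = -17343 J.
W_net = 10648 − 17343 = -6695 J.

W_net ≈ -6.69 kJ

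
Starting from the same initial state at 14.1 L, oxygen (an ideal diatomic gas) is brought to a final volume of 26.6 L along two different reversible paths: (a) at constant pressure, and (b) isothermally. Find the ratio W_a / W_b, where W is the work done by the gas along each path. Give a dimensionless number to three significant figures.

W_a / W_b ≈ 1.40

Path (a) isobaric: W = P₁(V₂ − V₁) → W_a/(P₁V₁) = 0.8865.
Path (b) isothermal: W = P₁V₁ ln(V₂/V₁) → W_b/(P₁V₁) = 0.6347.
W_a / W_b = 0.8865 / 0.6347 = 1.397.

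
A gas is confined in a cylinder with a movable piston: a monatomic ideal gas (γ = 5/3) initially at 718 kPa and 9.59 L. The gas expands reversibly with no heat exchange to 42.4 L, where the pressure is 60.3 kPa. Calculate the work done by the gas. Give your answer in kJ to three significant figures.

W ≈ 6.49 kJ

Adiabatic: W = (P₁V₁ − P₂V₂)/(γ − 1) with γ = 5/3.
P₁V₁ = 6886 J, P₂V₂ = 2557 J.
W = (6886 − 2557) / 0.6667 = 6493 J.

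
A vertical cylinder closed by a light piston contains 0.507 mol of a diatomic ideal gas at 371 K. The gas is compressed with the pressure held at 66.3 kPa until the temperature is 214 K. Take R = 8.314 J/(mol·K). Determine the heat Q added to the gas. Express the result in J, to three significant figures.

Isobaric: W = nRΔT = (0.507)(8.314)(-157) = -661.8 J.
ΔU = nCᵥΔT with Cᵥ = 5R/2: ΔU = (0.507)(20.79)(-157) = -1654 J.
Q = ΔU + W = -1654 − 661.8 = -2316 J.

Q ≈ -2320 J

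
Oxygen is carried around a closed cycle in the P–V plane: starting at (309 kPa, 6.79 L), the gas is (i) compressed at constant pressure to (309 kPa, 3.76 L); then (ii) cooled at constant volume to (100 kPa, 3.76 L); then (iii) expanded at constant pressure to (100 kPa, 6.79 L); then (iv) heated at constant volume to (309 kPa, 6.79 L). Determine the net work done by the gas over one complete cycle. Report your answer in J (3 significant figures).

Constant-volume legs do no work.
W(i) = (309)(3.76 − 6.79) = -936.3 J; W(iii) = (100)(6.79 − 3.76) = 303 J.
W_net = -936.3 + 303 = -633.3 J (the counter-clockwise enclosed area).

W_net ≈ -633 J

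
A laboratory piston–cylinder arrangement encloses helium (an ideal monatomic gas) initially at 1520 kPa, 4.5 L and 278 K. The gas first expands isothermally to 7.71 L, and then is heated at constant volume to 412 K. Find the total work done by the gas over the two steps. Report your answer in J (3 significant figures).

Step 1 (isothermal): W = P₁V₁ ln(V₂/V₁) = (6840) ln(7.71/4.5) = 3683 J.
Step 2 (isochoric): W = 0 (constant volume).
W_total = 3683 + 0 = 3683 J.

W_total ≈ 3680 J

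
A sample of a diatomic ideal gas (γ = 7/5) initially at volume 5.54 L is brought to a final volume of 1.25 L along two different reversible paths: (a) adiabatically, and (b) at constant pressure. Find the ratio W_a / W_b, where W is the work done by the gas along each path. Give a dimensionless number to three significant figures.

Path (a) adiabatic: W = P₁V₁(1 − (V₁/V₂)^(γ−1))/(γ−1) → W_a/(P₁V₁) = -2.035.
Path (b) isobaric: W = P₁(V₂ − V₁) → W_b/(P₁V₁) = -0.7744.
W_a / W_b = -2.035 / -0.7744 = 2.628.

W_a / W_b ≈ 2.63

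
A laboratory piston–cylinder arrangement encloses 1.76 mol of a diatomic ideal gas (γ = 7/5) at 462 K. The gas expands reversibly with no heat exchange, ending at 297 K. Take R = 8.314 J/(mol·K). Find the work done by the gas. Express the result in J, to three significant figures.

Adiabatic ⇒ Q = 0, so W_by = −ΔU = nCᵥ(T₁ − T₂).
Cᵥ = 5R/2 = 20.79 J/(mol·K).
W = (1.76)(20.79)(462 − 297) = 6036 J.

W ≈ 6040 J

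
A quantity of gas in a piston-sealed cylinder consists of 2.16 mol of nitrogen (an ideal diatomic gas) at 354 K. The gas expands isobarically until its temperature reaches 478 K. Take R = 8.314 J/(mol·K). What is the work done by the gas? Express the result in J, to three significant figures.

W ≈ 2230 J

Isobaric: W = P ΔV = nR ΔT.
W = (2.16)(8.314)(478 − 354) = 2227 J.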